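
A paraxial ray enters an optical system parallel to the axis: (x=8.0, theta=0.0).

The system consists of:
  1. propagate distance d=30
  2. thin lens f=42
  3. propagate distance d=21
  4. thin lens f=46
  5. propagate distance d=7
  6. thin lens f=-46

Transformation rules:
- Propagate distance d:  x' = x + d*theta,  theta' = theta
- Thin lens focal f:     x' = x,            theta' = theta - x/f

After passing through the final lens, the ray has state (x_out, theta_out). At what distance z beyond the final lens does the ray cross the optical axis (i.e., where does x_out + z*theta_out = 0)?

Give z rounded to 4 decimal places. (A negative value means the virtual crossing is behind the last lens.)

Answer: 8.8441

Derivation:
Initial: x=8.0000 theta=0.0000
After 1 (propagate distance d=30): x=8.0000 theta=0.0000
After 2 (thin lens f=42): x=8.0000 theta=-4/21 (≈-0.1905)
After 3 (propagate distance d=21): x=4.0000 theta=-4/21 (≈-0.1905)
After 4 (thin lens f=46): x=4.0000 theta=-134/483 (≈-0.2774)
After 5 (propagate distance d=7): x=142/69 (≈2.0580) theta=-134/483 (≈-0.2774)
After 6 (thin lens f=-46): x=142/69 (≈2.0580) theta=-2585/11109 (≈-0.2327)
z_focus = -x_out/theta_out = -(142/69)/(-2585/11109) = 22862/2585 ≈ 8.8441
Rounded to 4 decimal places: z = 8.8441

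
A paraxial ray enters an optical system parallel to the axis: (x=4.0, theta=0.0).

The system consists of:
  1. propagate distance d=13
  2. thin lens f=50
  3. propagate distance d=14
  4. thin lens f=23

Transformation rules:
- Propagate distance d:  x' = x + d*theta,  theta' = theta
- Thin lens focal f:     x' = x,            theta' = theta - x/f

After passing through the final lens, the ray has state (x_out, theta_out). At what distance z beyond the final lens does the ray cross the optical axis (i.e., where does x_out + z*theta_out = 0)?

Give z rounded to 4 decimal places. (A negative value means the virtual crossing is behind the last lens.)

Initial: x=4.0000 theta=0.0000
After 1 (propagate distance d=13): x=4.0000 theta=0.0000
After 2 (thin lens f=50): x=4.0000 theta=-0.0800
After 3 (propagate distance d=14): x=2.8800 theta=-0.0800
After 4 (thin lens f=23): x=2.8800 theta=-118/575 (≈-0.2052)
z_focus = -x_out/theta_out = -(2.8800)/(-118/575) = 828/59 ≈ 14.0339
Rounded to 4 decimal places: z = 14.0339

Answer: 14.0339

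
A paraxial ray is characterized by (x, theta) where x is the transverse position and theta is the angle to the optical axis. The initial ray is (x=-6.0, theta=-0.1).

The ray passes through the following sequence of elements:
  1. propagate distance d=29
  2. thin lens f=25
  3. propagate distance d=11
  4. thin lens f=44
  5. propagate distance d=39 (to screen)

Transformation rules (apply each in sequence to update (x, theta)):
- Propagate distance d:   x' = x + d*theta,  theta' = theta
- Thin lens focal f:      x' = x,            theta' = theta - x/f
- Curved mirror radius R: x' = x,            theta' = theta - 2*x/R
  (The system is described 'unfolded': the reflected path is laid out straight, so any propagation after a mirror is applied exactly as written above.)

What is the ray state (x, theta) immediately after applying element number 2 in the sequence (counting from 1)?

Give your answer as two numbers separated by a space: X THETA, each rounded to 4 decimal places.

Initial: x=-6.0000 theta=-0.1000
After 1 (propagate distance d=29): x=-8.9000 theta=-0.1000
After 2 (thin lens f=25): x=-8.9000 theta=0.2560
Rounded to 4 decimal places: x = -8.9000, theta = 0.2560

Answer: -8.9000 0.2560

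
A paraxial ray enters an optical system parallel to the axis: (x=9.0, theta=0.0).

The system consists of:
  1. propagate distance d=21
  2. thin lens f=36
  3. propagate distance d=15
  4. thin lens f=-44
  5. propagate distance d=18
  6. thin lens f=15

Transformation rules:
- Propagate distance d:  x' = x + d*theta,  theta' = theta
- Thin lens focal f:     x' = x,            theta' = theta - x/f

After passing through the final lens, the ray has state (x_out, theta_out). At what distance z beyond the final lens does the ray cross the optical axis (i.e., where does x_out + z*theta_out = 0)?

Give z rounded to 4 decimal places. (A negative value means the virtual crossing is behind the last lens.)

Initial: x=9.0000 theta=0.0000
After 1 (propagate distance d=21): x=9.0000 theta=0.0000
After 2 (thin lens f=36): x=9.0000 theta=-0.2500
After 3 (propagate distance d=15): x=5.2500 theta=-0.2500
After 4 (thin lens f=-44): x=5.2500 theta=-23/176 (≈-0.1307)
After 5 (propagate distance d=18): x=255/88 (≈2.8977) theta=-23/176 (≈-0.1307)
After 6 (thin lens f=15): x=255/88 (≈2.8977) theta=-57/176 (≈-0.3239)
z_focus = -x_out/theta_out = -(255/88)/(-57/176) = 170/19 ≈ 8.9474
Rounded to 4 decimal places: z = 8.9474

Answer: 8.9474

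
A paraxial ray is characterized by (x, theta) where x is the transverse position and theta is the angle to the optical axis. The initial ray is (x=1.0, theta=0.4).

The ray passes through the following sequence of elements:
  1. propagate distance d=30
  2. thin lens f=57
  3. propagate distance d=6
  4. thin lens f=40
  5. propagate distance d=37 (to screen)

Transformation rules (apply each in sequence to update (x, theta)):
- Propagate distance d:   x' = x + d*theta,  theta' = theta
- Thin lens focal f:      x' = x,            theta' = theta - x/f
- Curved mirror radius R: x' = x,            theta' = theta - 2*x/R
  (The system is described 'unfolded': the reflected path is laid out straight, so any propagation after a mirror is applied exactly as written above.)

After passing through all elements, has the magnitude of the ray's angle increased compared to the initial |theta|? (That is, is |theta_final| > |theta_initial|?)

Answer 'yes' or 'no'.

Initial: x=1.0000 theta=0.4000
After 1 (propagate distance d=30): x=13.0000 theta=0.4000
After 2 (thin lens f=57): x=13.0000 theta=49/285 (≈0.1719)
After 3 (propagate distance d=6): x=1333/95 (≈14.0316) theta=49/285 (≈0.1719)
After 4 (thin lens f=40): x=1333/95 (≈14.0316) theta=-2039/11400 (≈-0.1789)
After 5 (propagate distance d=37 (to screen)): x=84517/11400 (≈7.4138) theta=-2039/11400 (≈-0.1789)
|theta_initial|=0.4000 |theta_final|=2039/11400 (≈0.1789) -> not increased

Answer: no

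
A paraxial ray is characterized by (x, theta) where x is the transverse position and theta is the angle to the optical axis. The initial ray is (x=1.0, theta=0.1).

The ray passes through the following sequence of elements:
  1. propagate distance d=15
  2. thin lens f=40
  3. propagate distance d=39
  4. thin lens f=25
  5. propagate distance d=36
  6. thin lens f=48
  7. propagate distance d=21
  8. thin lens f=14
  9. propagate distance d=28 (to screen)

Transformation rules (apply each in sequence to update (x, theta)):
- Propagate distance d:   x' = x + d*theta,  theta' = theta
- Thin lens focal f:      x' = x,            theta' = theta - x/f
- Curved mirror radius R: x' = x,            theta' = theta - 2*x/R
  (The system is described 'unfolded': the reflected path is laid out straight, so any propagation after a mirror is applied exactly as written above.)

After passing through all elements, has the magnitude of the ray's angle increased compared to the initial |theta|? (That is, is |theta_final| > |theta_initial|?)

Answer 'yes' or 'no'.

Initial: x=1.0000 theta=0.1000
After 1 (propagate distance d=15): x=2.5000 theta=0.1000
After 2 (thin lens f=40): x=2.5000 theta=0.0375
After 3 (propagate distance d=39): x=3.9625 theta=0.0375
After 4 (thin lens f=25): x=3.9625 theta=-0.1210
After 5 (propagate distance d=36): x=-0.3935 theta=-0.1210
After 6 (thin lens f=48): x=-0.3935 theta=-10829/96000 (≈-0.1128)
After 7 (propagate distance d=21): x=-17679/6400 (≈-2.7623) theta=-10829/96000 (≈-0.1128)
After 8 (thin lens f=14): x=-17679/6400 (≈-2.7623) theta=113579/1344000 (≈0.0845)
After 9 (propagate distance d=28 (to screen)): x=-38027/96000 (≈-0.3961) theta=113579/1344000 (≈0.0845)
|theta_initial|=0.1000 |theta_final|=113579/1344000 (≈0.0845) -> not increased

Answer: no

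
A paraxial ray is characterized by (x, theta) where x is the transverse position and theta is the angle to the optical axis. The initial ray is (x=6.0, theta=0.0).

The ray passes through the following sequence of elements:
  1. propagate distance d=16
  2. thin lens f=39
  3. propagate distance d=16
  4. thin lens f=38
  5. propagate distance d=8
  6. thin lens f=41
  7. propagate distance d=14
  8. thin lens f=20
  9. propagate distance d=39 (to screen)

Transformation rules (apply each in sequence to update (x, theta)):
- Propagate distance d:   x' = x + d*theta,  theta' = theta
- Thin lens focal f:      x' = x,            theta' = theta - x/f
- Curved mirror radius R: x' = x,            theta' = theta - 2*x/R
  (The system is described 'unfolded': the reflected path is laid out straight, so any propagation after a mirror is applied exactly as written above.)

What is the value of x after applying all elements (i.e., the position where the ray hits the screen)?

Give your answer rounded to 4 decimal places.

Answer: -8.8112

Derivation:
Initial: x=6.0000 theta=0.0000
After 1 (propagate distance d=16): x=6.0000 theta=0.0000
After 2 (thin lens f=39): x=6.0000 theta=-2/13 (≈-0.1538)
After 3 (propagate distance d=16): x=46/13 (≈3.5385) theta=-2/13 (≈-0.1538)
After 4 (thin lens f=38): x=46/13 (≈3.5385) theta=-61/247 (≈-0.2470)
After 5 (propagate distance d=8): x=386/247 (≈1.5628) theta=-61/247 (≈-0.2470)
After 6 (thin lens f=41): x=386/247 (≈1.5628) theta=-2887/10127 (≈-0.2851)
After 7 (propagate distance d=14): x=-24592/10127 (≈-2.4284) theta=-2887/10127 (≈-0.2851)
After 8 (thin lens f=20): x=-24592/10127 (≈-2.4284) theta=-8287/50635 (≈-0.1637)
After 9 (propagate distance d=39 (to screen)): x=-446153/50635 (≈-8.8112) theta=-8287/50635 (≈-0.1637)
Rounded to 4 decimal places: x = -8.8112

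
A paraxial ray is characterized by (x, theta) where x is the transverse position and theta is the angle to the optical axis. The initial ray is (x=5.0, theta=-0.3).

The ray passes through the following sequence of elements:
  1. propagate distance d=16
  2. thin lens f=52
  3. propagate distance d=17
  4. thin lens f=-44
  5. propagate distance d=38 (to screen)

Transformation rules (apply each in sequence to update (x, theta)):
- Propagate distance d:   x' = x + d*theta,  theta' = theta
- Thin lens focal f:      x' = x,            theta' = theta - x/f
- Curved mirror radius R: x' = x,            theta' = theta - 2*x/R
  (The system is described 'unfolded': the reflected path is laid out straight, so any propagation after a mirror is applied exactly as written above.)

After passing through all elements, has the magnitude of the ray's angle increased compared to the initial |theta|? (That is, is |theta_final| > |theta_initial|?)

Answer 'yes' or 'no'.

Initial: x=5.0000 theta=-0.3000
After 1 (propagate distance d=16): x=0.2000 theta=-0.3000
After 2 (thin lens f=52): x=0.2000 theta=-79/260 (≈-0.3038)
After 3 (propagate distance d=17): x=-1291/260 (≈-4.9654) theta=-79/260 (≈-0.3038)
After 4 (thin lens f=-44): x=-1291/260 (≈-4.9654) theta=-4767/11440 (≈-0.4167)
After 5 (propagate distance d=38 (to screen)): x=-23795/1144 (≈-20.7998) theta=-4767/11440 (≈-0.4167)
|theta_initial|=0.3000 |theta_final|=4767/11440 (≈0.4167) -> increased

Answer: yes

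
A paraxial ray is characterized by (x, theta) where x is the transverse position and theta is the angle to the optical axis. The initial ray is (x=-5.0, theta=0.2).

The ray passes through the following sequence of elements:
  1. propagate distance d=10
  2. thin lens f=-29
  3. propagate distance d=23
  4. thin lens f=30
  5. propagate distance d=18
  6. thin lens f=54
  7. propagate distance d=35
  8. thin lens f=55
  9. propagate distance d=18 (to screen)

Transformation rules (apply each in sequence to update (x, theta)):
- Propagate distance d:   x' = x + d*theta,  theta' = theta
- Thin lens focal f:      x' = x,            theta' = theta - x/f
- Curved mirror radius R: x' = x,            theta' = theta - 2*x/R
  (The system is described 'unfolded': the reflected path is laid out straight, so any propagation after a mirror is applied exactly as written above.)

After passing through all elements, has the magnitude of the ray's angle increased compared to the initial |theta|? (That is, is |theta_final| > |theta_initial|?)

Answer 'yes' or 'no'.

Initial: x=-5.0000 theta=0.2000
After 1 (propagate distance d=10): x=-3.0000 theta=0.2000
After 2 (thin lens f=-29): x=-3.0000 theta=14/145 (≈0.0966)
After 3 (propagate distance d=23): x=-113/145 (≈-0.7793) theta=14/145 (≈0.0966)
After 4 (thin lens f=30): x=-113/145 (≈-0.7793) theta=533/4350 (≈0.1225)
After 5 (propagate distance d=18): x=1034/725 (≈1.4262) theta=533/4350 (≈0.1225)
After 6 (thin lens f=54): x=1034/725 (≈1.4262) theta=3763/39150 (≈0.0961)
After 7 (propagate distance d=35): x=187541/39150 (≈4.7903) theta=3763/39150 (≈0.0961)
After 8 (thin lens f=55): x=187541/39150 (≈4.7903) theta=9712/1076625 (≈0.0090)
After 9 (propagate distance d=18 (to screen)): x=10664387/2153250 (≈4.9527) theta=9712/1076625 (≈0.0090)
|theta_initial|=0.2000 |theta_final|=9712/1076625 (≈0.0090) -> not increased

Answer: no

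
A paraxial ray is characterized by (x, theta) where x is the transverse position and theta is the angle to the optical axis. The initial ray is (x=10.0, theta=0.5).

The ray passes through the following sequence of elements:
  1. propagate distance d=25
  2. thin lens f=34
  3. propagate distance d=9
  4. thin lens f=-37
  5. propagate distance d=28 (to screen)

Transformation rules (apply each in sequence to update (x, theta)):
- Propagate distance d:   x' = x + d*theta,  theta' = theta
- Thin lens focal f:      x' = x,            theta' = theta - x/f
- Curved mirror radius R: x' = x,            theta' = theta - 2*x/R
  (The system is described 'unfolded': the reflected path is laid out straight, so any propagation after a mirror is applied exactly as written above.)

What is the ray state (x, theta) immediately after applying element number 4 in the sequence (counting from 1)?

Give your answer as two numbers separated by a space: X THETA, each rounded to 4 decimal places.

Answer: 21.0441 0.4070

Derivation:
Initial: x=10.0000 theta=0.5000
After 1 (propagate distance d=25): x=22.5000 theta=0.5000
After 2 (thin lens f=34): x=22.5000 theta=-11/68 (≈-0.1618)
After 3 (propagate distance d=9): x=1431/68 (≈21.0441) theta=-11/68 (≈-0.1618)
After 4 (thin lens f=-37): x=1431/68 (≈21.0441) theta=256/629 (≈0.4070)
Rounded to 4 decimal places: x = 21.0441, theta = 0.4070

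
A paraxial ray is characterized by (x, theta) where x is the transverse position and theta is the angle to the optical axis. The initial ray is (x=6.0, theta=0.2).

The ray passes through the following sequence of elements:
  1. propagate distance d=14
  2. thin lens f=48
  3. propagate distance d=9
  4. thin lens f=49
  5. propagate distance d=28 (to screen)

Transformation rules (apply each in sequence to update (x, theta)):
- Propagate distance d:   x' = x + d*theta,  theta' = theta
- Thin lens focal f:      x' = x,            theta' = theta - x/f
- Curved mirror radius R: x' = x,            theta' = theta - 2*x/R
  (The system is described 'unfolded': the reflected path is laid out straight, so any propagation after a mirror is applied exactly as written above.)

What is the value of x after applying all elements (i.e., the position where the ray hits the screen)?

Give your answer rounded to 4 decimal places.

Initial: x=6.0000 theta=0.2000
After 1 (propagate distance d=14): x=8.8000 theta=0.2000
After 2 (thin lens f=48): x=8.8000 theta=1/60 (≈0.0167)
After 3 (propagate distance d=9): x=8.9500 theta=1/60 (≈0.0167)
After 4 (thin lens f=49): x=8.9500 theta=-122/735 (≈-0.1660)
After 5 (propagate distance d=28 (to screen)): x=1807/420 (≈4.3024) theta=-122/735 (≈-0.1660)
Rounded to 4 decimal places: x = 4.3024

Answer: 4.3024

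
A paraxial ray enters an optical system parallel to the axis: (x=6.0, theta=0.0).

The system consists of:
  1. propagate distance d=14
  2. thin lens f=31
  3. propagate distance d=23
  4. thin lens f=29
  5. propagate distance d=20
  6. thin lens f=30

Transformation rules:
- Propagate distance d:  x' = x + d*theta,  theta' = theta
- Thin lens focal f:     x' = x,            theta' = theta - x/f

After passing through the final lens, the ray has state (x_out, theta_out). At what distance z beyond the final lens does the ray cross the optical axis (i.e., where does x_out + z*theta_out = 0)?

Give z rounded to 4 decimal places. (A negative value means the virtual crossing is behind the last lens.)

Initial: x=6.0000 theta=0.0000
After 1 (propagate distance d=14): x=6.0000 theta=0.0000
After 2 (thin lens f=31): x=6.0000 theta=-6/31 (≈-0.1935)
After 3 (propagate distance d=23): x=48/31 (≈1.5484) theta=-6/31 (≈-0.1935)
After 4 (thin lens f=29): x=48/31 (≈1.5484) theta=-222/899 (≈-0.2469)
After 5 (propagate distance d=20): x=-3048/899 (≈-3.3904) theta=-222/899 (≈-0.2469)
After 6 (thin lens f=30): x=-3048/899 (≈-3.3904) theta=-602/4495 (≈-0.1339)
z_focus = -x_out/theta_out = -(-3048/899)/(-602/4495) = -7620/301 ≈ -25.3156
Rounded to 4 decimal places: z = -25.3156

Answer: -25.3156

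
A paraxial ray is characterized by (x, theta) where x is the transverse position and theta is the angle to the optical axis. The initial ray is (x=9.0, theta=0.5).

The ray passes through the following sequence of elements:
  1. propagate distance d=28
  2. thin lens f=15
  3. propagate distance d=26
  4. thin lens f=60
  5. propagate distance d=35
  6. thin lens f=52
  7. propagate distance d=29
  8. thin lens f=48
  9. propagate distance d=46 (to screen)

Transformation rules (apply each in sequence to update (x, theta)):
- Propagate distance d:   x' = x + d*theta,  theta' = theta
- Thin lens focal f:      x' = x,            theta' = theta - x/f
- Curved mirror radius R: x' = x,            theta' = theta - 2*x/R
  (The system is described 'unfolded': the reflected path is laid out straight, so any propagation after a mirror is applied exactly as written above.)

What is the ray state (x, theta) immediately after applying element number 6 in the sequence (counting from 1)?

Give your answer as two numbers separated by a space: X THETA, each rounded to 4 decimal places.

Initial: x=9.0000 theta=0.5000
After 1 (propagate distance d=28): x=23.0000 theta=0.5000
After 2 (thin lens f=15): x=23.0000 theta=-31/30 (≈-1.0333)
After 3 (propagate distance d=26): x=-58/15 (≈-3.8667) theta=-31/30 (≈-1.0333)
After 4 (thin lens f=60): x=-58/15 (≈-3.8667) theta=-218/225 (≈-0.9689)
After 5 (propagate distance d=35): x=-340/9 (≈-37.7778) theta=-218/225 (≈-0.9689)
After 6 (thin lens f=52): x=-340/9 (≈-37.7778) theta=-709/2925 (≈-0.2424)
Rounded to 4 decimal places: x = -37.7778, theta = -0.2424

Answer: -37.7778 -0.2424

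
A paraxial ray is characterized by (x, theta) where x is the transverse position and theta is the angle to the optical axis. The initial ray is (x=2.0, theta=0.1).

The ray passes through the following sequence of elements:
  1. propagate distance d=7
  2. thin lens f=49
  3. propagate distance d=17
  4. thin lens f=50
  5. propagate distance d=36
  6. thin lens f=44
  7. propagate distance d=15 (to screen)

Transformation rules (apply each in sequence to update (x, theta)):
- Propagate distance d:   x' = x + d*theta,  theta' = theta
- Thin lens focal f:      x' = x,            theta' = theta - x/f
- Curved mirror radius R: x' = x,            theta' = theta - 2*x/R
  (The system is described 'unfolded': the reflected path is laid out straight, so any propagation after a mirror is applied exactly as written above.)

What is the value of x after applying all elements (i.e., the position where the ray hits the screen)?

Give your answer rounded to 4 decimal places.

Answer: 1.3389

Derivation:
Initial: x=2.0000 theta=0.1000
After 1 (propagate distance d=7): x=2.7000 theta=0.1000
After 2 (thin lens f=49): x=2.7000 theta=11/245 (≈0.0449)
After 3 (propagate distance d=17): x=1697/490 (≈3.4633) theta=11/245 (≈0.0449)
After 4 (thin lens f=50): x=1697/490 (≈3.4633) theta=-597/24500 (≈-0.0244)
After 5 (propagate distance d=36): x=31679/12250 (≈2.5860) theta=-597/24500 (≈-0.0244)
After 6 (thin lens f=44): x=31679/12250 (≈2.5860) theta=-44813/539000 (≈-0.0831)
After 7 (propagate distance d=15 (to screen)): x=721681/539000 (≈1.3389) theta=-44813/539000 (≈-0.0831)
Rounded to 4 decimal places: x = 1.3389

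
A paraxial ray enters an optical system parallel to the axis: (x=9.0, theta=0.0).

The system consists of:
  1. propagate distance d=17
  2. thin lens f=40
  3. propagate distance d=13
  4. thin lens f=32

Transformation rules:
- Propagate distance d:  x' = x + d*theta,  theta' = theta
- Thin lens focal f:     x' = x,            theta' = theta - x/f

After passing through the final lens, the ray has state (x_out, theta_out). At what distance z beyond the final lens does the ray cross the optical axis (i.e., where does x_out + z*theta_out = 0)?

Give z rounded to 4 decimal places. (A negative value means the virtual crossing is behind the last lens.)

Answer: 14.6441

Derivation:
Initial: x=9.0000 theta=0.0000
After 1 (propagate distance d=17): x=9.0000 theta=0.0000
After 2 (thin lens f=40): x=9.0000 theta=-0.2250
After 3 (propagate distance d=13): x=6.0750 theta=-0.2250
After 4 (thin lens f=32): x=6.0750 theta=-531/1280 (≈-0.4148)
z_focus = -x_out/theta_out = -(6.0750)/(-531/1280) = 864/59 ≈ 14.6441
Rounded to 4 decimal places: z = 14.6441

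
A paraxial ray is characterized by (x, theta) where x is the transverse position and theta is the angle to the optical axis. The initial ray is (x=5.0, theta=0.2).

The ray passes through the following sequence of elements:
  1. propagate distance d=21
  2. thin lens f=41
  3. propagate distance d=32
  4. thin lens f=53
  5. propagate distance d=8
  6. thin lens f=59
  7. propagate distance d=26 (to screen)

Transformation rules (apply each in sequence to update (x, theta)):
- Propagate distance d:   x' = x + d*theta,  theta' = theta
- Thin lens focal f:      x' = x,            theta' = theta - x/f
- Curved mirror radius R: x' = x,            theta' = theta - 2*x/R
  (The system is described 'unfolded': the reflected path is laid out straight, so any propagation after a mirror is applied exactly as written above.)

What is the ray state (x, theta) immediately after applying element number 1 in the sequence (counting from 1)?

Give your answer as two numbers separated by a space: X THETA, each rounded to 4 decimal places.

Answer: 9.2000 0.2000

Derivation:
Initial: x=5.0000 theta=0.2000
After 1 (propagate distance d=21): x=9.2000 theta=0.2000
Rounded to 4 decimal places: x = 9.2000, theta = 0.2000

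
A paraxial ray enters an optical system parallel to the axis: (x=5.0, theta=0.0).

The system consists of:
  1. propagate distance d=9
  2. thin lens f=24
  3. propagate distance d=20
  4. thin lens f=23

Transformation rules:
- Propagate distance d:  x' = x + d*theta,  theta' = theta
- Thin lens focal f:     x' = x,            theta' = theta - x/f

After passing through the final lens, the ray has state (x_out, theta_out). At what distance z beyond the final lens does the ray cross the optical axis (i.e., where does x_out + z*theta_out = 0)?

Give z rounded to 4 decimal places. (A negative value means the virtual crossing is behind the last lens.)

Answer: 3.4074

Derivation:
Initial: x=5.0000 theta=0.0000
After 1 (propagate distance d=9): x=5.0000 theta=0.0000
After 2 (thin lens f=24): x=5.0000 theta=-5/24 (≈-0.2083)
After 3 (propagate distance d=20): x=5/6 (≈0.8333) theta=-5/24 (≈-0.2083)
After 4 (thin lens f=23): x=5/6 (≈0.8333) theta=-45/184 (≈-0.2446)
z_focus = -x_out/theta_out = -(5/6)/(-45/184) = 92/27 ≈ 3.4074
Rounded to 4 decimal places: z = 3.4074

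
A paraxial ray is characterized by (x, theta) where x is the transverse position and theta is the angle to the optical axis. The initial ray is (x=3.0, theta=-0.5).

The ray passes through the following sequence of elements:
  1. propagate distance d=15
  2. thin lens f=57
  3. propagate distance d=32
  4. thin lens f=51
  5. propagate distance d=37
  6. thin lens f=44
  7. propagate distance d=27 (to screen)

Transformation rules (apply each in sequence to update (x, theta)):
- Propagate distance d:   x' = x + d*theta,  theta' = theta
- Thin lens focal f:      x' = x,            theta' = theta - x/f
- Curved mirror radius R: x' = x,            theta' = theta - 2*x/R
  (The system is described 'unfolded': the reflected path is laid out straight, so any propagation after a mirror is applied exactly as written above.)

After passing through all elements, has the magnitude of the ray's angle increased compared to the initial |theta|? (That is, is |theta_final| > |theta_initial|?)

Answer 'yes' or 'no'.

Answer: no

Derivation:
Initial: x=3.0000 theta=-0.5000
After 1 (propagate distance d=15): x=-4.5000 theta=-0.5000
After 2 (thin lens f=57): x=-4.5000 theta=-8/19 (≈-0.4211)
After 3 (propagate distance d=32): x=-683/38 (≈-17.9737) theta=-8/19 (≈-0.4211)
After 4 (thin lens f=51): x=-683/38 (≈-17.9737) theta=-7/102 (≈-0.0686)
After 5 (propagate distance d=37): x=-19877/969 (≈-20.5129) theta=-7/102 (≈-0.0686)
After 6 (thin lens f=44): x=-19877/969 (≈-20.5129) theta=1541/3876 (≈0.3976)
After 7 (propagate distance d=27 (to screen)): x=-37901/3876 (≈-9.7784) theta=1541/3876 (≈0.3976)
|theta_initial|=0.5000 |theta_final|=1541/3876 (≈0.3976) -> not increased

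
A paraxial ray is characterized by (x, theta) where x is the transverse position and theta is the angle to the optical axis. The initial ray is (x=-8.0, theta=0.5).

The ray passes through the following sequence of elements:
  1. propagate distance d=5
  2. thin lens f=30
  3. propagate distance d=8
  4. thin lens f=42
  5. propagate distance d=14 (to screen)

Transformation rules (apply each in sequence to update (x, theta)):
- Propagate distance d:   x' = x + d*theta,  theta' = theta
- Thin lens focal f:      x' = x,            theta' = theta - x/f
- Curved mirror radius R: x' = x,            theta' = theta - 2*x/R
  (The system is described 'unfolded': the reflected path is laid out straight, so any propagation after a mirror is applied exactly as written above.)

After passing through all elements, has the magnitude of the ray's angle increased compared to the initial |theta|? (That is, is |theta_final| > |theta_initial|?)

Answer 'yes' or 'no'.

Initial: x=-8.0000 theta=0.5000
After 1 (propagate distance d=5): x=-5.5000 theta=0.5000
After 2 (thin lens f=30): x=-5.5000 theta=41/60 (≈0.6833)
After 3 (propagate distance d=8): x=-1/30 (≈-0.0333) theta=41/60 (≈0.6833)
After 4 (thin lens f=42): x=-1/30 (≈-0.0333) theta=431/630 (≈0.6841)
After 5 (propagate distance d=14 (to screen)): x=859/90 (≈9.5444) theta=431/630 (≈0.6841)
|theta_initial|=0.5000 |theta_final|=431/630 (≈0.6841) -> increased

Answer: yes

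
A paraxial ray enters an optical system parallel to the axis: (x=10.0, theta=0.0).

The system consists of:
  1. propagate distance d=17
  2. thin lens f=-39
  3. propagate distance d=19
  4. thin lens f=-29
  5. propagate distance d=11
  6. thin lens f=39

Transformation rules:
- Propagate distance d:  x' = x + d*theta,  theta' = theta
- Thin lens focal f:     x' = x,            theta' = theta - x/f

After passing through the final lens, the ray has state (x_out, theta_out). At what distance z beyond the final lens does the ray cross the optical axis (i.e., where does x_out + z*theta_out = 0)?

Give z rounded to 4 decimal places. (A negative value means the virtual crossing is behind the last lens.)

Initial: x=10.0000 theta=0.0000
After 1 (propagate distance d=17): x=10.0000 theta=0.0000
After 2 (thin lens f=-39): x=10.0000 theta=10/39 (≈0.2564)
After 3 (propagate distance d=19): x=580/39 (≈14.8718) theta=10/39 (≈0.2564)
After 4 (thin lens f=-29): x=580/39 (≈14.8718) theta=10/13 (≈0.7692)
After 5 (propagate distance d=11): x=70/3 (≈23.3333) theta=10/13 (≈0.7692)
After 6 (thin lens f=39): x=70/3 (≈23.3333) theta=20/117 (≈0.1709)
z_focus = -x_out/theta_out = -(70/3)/(20/117) = -136.5000
Rounded to 4 decimal places: z = -136.5000

Answer: -136.5000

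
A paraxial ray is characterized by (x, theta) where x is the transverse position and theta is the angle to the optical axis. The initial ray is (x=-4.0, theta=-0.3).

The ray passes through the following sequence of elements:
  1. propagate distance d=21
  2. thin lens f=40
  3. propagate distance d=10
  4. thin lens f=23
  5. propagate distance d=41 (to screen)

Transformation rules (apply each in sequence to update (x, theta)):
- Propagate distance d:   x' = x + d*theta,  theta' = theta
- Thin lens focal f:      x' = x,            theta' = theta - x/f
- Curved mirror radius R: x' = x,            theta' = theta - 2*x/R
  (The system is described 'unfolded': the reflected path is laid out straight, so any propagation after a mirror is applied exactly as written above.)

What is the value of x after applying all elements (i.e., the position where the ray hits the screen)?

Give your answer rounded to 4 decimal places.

Initial: x=-4.0000 theta=-0.3000
After 1 (propagate distance d=21): x=-10.3000 theta=-0.3000
After 2 (thin lens f=40): x=-10.3000 theta=-0.0425
After 3 (propagate distance d=10): x=-10.7250 theta=-0.0425
After 4 (thin lens f=23): x=-10.7250 theta=3899/9200 (≈0.4238)
After 5 (propagate distance d=41 (to screen)): x=61189/9200 (≈6.6510) theta=3899/9200 (≈0.4238)
Rounded to 4 decimal places: x = 6.6510

Answer: 6.6510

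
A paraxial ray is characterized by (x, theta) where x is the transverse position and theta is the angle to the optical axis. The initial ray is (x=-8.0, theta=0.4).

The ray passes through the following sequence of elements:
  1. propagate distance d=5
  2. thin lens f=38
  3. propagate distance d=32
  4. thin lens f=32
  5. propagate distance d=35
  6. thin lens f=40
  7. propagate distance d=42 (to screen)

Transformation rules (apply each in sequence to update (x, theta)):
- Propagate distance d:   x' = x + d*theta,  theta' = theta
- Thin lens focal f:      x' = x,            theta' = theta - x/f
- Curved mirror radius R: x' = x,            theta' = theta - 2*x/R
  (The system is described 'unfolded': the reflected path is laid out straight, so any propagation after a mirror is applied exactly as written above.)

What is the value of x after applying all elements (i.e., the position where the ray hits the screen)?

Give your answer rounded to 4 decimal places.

Initial: x=-8.0000 theta=0.4000
After 1 (propagate distance d=5): x=-6.0000 theta=0.4000
After 2 (thin lens f=38): x=-6.0000 theta=53/95 (≈0.5579)
After 3 (propagate distance d=32): x=1126/95 (≈11.8526) theta=53/95 (≈0.5579)
After 4 (thin lens f=32): x=1126/95 (≈11.8526) theta=0.1875
After 5 (propagate distance d=35): x=27991/1520 (≈18.4151) theta=0.1875
After 6 (thin lens f=40): x=27991/1520 (≈18.4151) theta=-16591/60800 (≈-0.2729)
After 7 (propagate distance d=42 (to screen)): x=211409/30400 (≈6.9542) theta=-16591/60800 (≈-0.2729)
Rounded to 4 decimal places: x = 6.9542

Answer: 6.9542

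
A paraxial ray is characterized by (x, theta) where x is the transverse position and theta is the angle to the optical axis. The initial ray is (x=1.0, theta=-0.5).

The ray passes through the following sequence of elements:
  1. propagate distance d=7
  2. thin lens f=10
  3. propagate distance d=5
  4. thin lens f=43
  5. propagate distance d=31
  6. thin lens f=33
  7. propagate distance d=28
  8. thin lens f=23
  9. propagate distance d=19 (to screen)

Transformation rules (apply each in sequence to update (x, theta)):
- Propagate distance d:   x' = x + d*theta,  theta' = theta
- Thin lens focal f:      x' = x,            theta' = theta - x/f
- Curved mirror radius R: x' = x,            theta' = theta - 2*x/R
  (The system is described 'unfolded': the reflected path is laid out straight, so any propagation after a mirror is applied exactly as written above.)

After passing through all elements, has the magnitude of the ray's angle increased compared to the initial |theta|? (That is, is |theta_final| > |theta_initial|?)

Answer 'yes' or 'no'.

Answer: no

Derivation:
Initial: x=1.0000 theta=-0.5000
After 1 (propagate distance d=7): x=-2.5000 theta=-0.5000
After 2 (thin lens f=10): x=-2.5000 theta=-0.2500
After 3 (propagate distance d=5): x=-3.7500 theta=-0.2500
After 4 (thin lens f=43): x=-3.7500 theta=-7/43 (≈-0.1628)
After 5 (propagate distance d=31): x=-1513/172 (≈-8.7965) theta=-7/43 (≈-0.1628)
After 6 (thin lens f=33): x=-1513/172 (≈-8.7965) theta=589/5676 (≈0.1038)
After 7 (propagate distance d=28): x=-33437/5676 (≈-5.8909) theta=589/5676 (≈0.1038)
After 8 (thin lens f=23): x=-33437/5676 (≈-5.8909) theta=11746/32637 (≈0.3599)
After 9 (propagate distance d=19 (to screen)): x=41215/43516 (≈0.9471) theta=11746/32637 (≈0.3599)
|theta_initial|=0.5000 |theta_final|=11746/32637 (≈0.3599) -> not increased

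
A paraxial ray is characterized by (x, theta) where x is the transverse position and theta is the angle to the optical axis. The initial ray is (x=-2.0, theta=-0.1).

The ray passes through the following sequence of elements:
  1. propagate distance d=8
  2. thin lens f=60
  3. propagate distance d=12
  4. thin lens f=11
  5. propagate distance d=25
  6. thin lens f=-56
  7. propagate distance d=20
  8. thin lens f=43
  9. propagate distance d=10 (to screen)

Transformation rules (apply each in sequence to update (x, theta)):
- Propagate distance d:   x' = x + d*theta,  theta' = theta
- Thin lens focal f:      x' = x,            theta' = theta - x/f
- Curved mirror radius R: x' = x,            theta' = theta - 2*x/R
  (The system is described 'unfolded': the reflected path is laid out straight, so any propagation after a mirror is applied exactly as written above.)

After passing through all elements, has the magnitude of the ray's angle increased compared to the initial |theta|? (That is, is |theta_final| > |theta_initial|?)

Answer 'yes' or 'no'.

Answer: no

Derivation:
Initial: x=-2.0000 theta=-0.1000
After 1 (propagate distance d=8): x=-2.8000 theta=-0.1000
After 2 (thin lens f=60): x=-2.8000 theta=-4/75 (≈-0.0533)
After 3 (propagate distance d=12): x=-3.4400 theta=-4/75 (≈-0.0533)
After 4 (thin lens f=11): x=-3.4400 theta=214/825 (≈0.2594)
After 5 (propagate distance d=25): x=2512/825 (≈3.0448) theta=214/825 (≈0.2594)
After 6 (thin lens f=-56): x=2512/825 (≈3.0448) theta=604/1925 (≈0.3138)
After 7 (propagate distance d=20): x=53824/5775 (≈9.3202) theta=604/1925 (≈0.3138)
After 8 (thin lens f=43): x=53824/5775 (≈9.3202) theta=24092/248325 (≈0.0970)
After 9 (propagate distance d=10 (to screen)): x=851784/82775 (≈10.2904) theta=24092/248325 (≈0.0970)
|theta_initial|=0.1000 |theta_final|=24092/248325 (≈0.0970) -> not increased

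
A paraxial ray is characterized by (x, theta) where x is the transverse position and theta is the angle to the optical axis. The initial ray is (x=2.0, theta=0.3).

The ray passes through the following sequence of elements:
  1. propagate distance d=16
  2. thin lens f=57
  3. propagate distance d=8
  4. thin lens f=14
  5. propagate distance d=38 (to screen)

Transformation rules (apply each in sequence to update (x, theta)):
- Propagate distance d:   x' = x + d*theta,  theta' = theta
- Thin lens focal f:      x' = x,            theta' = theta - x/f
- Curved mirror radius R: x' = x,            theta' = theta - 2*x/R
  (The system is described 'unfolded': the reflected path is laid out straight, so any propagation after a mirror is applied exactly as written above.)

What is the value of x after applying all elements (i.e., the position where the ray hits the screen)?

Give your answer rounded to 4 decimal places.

Initial: x=2.0000 theta=0.3000
After 1 (propagate distance d=16): x=6.8000 theta=0.3000
After 2 (thin lens f=57): x=6.8000 theta=103/570 (≈0.1807)
After 3 (propagate distance d=8): x=470/57 (≈8.2456) theta=103/570 (≈0.1807)
After 4 (thin lens f=14): x=470/57 (≈8.2456) theta=-543/1330 (≈-0.4083)
After 5 (propagate distance d=38 (to screen)): x=-14501/1995 (≈-7.2687) theta=-543/1330 (≈-0.4083)
Rounded to 4 decimal places: x = -7.2687

Answer: -7.2687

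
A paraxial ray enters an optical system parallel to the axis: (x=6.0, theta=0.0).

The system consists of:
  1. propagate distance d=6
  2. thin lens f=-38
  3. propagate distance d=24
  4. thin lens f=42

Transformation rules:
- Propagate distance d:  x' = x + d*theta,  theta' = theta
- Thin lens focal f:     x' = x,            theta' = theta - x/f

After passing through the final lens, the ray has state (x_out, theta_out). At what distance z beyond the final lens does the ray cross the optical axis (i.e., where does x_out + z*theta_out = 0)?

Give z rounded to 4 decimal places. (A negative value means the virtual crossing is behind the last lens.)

Initial: x=6.0000 theta=0.0000
After 1 (propagate distance d=6): x=6.0000 theta=0.0000
After 2 (thin lens f=-38): x=6.0000 theta=3/19 (≈0.1579)
After 3 (propagate distance d=24): x=186/19 (≈9.7895) theta=3/19 (≈0.1579)
After 4 (thin lens f=42): x=186/19 (≈9.7895) theta=-10/133 (≈-0.0752)
z_focus = -x_out/theta_out = -(186/19)/(-10/133) = 130.2000
Rounded to 4 decimal places: z = 130.2000

Answer: 130.2000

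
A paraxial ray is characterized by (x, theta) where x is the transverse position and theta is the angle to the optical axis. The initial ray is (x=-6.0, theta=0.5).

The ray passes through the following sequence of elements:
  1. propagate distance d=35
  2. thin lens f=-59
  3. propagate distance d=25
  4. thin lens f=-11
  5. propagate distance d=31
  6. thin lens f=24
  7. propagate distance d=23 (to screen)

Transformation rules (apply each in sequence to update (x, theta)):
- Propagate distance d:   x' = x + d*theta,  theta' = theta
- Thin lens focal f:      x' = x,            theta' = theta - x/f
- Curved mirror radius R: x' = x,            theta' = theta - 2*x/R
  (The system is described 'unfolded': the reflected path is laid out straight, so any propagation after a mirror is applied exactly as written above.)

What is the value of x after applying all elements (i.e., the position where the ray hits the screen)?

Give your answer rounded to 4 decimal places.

Answer: 81.8446

Derivation:
Initial: x=-6.0000 theta=0.5000
After 1 (propagate distance d=35): x=11.5000 theta=0.5000
After 2 (thin lens f=-59): x=11.5000 theta=41/59 (≈0.6949)
After 3 (propagate distance d=25): x=3407/118 (≈28.8729) theta=41/59 (≈0.6949)
After 4 (thin lens f=-11): x=3407/118 (≈28.8729) theta=4309/1298 (≈3.3197)
After 5 (propagate distance d=31): x=85528/649 (≈131.7843) theta=4309/1298 (≈3.3197)
After 6 (thin lens f=24): x=85528/649 (≈131.7843) theta=-8455/3894 (≈-2.1713)
After 7 (propagate distance d=23 (to screen)): x=28973/354 (≈81.8446) theta=-8455/3894 (≈-2.1713)
Rounded to 4 decimal places: x = 81.8446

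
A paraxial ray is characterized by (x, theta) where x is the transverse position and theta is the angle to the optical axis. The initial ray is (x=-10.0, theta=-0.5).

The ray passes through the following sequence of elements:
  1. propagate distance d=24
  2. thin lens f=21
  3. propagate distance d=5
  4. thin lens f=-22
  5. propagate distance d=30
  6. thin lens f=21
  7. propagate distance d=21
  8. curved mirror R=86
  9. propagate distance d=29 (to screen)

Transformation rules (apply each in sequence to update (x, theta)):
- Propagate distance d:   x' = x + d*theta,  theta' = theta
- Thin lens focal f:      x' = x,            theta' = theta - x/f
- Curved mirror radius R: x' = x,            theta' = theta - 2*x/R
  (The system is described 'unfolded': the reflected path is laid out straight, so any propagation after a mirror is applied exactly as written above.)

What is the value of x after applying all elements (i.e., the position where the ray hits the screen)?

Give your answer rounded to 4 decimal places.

Answer: 28.4333

Derivation:
Initial: x=-10.0000 theta=-0.5000
After 1 (propagate distance d=24): x=-22.0000 theta=-0.5000
After 2 (thin lens f=21): x=-22.0000 theta=23/42 (≈0.5476)
After 3 (propagate distance d=5): x=-809/42 (≈-19.2619) theta=23/42 (≈0.5476)
After 4 (thin lens f=-22): x=-809/42 (≈-19.2619) theta=-101/308 (≈-0.3279)
After 5 (propagate distance d=30): x=-6722/231 (≈-29.0996) theta=-101/308 (≈-0.3279)
After 6 (thin lens f=21): x=-6722/231 (≈-29.0996) theta=20525/19404 (≈1.0578)
After 7 (propagate distance d=21): x=-303/44 (≈-6.8864) theta=20525/19404 (≈1.0578)
After 8 (curved mirror R=86): x=-303/44 (≈-6.8864) theta=508099/417186 (≈1.2179)
After 9 (propagate distance d=29 (to screen)): x=2156723/75852 (≈28.4333) theta=508099/417186 (≈1.2179)
Rounded to 4 decimal places: x = 28.4333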